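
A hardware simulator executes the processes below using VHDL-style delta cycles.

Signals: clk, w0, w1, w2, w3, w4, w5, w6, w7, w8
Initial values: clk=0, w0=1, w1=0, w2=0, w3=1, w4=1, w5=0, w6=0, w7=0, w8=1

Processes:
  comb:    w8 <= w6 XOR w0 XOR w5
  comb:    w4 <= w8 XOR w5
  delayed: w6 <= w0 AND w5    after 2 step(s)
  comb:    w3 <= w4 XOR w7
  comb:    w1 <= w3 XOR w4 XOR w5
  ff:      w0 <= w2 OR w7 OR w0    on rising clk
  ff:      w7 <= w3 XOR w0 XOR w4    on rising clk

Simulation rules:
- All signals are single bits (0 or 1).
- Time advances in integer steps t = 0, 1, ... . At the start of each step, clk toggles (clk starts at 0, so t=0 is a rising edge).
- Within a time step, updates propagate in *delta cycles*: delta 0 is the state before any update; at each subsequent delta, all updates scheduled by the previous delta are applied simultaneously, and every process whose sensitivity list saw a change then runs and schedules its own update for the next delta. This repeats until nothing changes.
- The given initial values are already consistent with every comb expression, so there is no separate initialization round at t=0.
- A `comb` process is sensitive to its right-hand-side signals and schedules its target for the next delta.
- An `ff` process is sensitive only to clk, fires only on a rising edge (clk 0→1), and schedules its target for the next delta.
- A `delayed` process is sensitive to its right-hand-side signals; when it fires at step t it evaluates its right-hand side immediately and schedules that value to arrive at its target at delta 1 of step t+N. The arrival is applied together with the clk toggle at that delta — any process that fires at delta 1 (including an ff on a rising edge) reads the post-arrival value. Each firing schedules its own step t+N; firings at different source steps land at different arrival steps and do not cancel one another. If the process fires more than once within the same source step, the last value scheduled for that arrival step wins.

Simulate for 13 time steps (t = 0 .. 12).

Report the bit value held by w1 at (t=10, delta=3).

1

[bits: w2,w5,w1,w7,clk,w8,w6,w4,w0,w3]
t=0: Δ0=0000010111 Δ1=0000110111 Δ2=0001110111 Δ3=0001110110 Δ4=0011110110 | 4Δ
t=1: Δ0=0011110110 Δ1=0011010110 | 1Δ
t=2: Δ0=0011010110 Δ1=0011110110 Δ2=0010110110 Δ3=0010110111 Δ4=0000110111 | 4Δ
t=3: Δ0=0000110111 Δ1=0000010111 | 1Δ
t=4: Δ0=0000010111 Δ1=0000110111 Δ2=0001110111 Δ3=0001110110 Δ4=0011110110 | 4Δ
t=5: Δ0=0011110110 Δ1=0011010110 | 1Δ
t=6: Δ0=0011010110 Δ1=0011110110 Δ2=0010110110 Δ3=0010110111 Δ4=0000110111 | 4Δ
t=7: Δ0=0000110111 Δ1=0000010111 | 1Δ
t=8: Δ0=0000010111 Δ1=0000110111 Δ2=0001110111 Δ3=0001110110 Δ4=0011110110 | 4Δ
t=9: Δ0=0011110110 Δ1=0011010110 | 1Δ
t=10: Δ0=0011010110 Δ1=0011110110 Δ2=0010110110 Δ3=0010110111 Δ4=0000110111 | 4Δ
t=11: Δ0=0000110111 Δ1=0000010111 | 1Δ
t=12: Δ0=0000010111 Δ1=0000110111 Δ2=0001110111 Δ3=0001110110 Δ4=0011110110 | 4Δ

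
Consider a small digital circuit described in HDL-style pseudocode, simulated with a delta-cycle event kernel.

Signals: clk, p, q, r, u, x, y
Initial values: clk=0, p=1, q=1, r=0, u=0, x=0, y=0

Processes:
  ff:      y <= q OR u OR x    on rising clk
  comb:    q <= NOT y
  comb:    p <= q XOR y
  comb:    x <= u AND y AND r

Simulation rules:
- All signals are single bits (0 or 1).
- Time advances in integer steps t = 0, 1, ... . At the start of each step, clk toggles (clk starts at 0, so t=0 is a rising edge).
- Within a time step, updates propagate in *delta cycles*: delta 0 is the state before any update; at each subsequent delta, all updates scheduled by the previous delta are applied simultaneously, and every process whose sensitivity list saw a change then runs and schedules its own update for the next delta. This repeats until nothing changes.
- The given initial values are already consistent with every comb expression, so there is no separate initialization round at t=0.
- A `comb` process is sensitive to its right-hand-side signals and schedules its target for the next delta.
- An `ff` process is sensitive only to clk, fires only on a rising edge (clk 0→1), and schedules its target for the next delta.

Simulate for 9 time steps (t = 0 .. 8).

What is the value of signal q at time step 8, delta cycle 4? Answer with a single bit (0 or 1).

0

t=0 Δ0: r=0 u=0 clk=0 q=1 y=0 p=1 x=0
  Δ1: clk:0→1
  Δ2: y:0→1
  Δ3: q:1→0, p:1→0
  Δ4: p:0→1
  (4Δ to stable)
t=1 Δ0: r=0 u=0 clk=1 q=0 y=1 p=1 x=0
  Δ1: clk:1→0
  (1Δ to stable)
t=2 Δ0: r=0 u=0 clk=0 q=0 y=1 p=1 x=0
  Δ1: clk:0→1
  Δ2: y:1→0
  Δ3: q:0→1, p:1→0
  Δ4: p:0→1
  (4Δ to stable)
t=3 Δ0: r=0 u=0 clk=1 q=1 y=0 p=1 x=0
  Δ1: clk:1→0
  (1Δ to stable)
t=4 Δ0: r=0 u=0 clk=0 q=1 y=0 p=1 x=0
  Δ1: clk:0→1
  Δ2: y:0→1
  Δ3: q:1→0, p:1→0
  Δ4: p:0→1
  (4Δ to stable)
t=5 Δ0: r=0 u=0 clk=1 q=0 y=1 p=1 x=0
  Δ1: clk:1→0
  (1Δ to stable)
t=6 Δ0: r=0 u=0 clk=0 q=0 y=1 p=1 x=0
  Δ1: clk:0→1
  Δ2: y:1→0
  Δ3: q:0→1, p:1→0
  Δ4: p:0→1
  (4Δ to stable)
t=7 Δ0: r=0 u=0 clk=1 q=1 y=0 p=1 x=0
  Δ1: clk:1→0
  (1Δ to stable)
t=8 Δ0: r=0 u=0 clk=0 q=1 y=0 p=1 x=0
  Δ1: clk:0→1
  Δ2: y:0→1
  Δ3: q:1→0, p:1→0
  Δ4: p:0→1
  (4Δ to stable)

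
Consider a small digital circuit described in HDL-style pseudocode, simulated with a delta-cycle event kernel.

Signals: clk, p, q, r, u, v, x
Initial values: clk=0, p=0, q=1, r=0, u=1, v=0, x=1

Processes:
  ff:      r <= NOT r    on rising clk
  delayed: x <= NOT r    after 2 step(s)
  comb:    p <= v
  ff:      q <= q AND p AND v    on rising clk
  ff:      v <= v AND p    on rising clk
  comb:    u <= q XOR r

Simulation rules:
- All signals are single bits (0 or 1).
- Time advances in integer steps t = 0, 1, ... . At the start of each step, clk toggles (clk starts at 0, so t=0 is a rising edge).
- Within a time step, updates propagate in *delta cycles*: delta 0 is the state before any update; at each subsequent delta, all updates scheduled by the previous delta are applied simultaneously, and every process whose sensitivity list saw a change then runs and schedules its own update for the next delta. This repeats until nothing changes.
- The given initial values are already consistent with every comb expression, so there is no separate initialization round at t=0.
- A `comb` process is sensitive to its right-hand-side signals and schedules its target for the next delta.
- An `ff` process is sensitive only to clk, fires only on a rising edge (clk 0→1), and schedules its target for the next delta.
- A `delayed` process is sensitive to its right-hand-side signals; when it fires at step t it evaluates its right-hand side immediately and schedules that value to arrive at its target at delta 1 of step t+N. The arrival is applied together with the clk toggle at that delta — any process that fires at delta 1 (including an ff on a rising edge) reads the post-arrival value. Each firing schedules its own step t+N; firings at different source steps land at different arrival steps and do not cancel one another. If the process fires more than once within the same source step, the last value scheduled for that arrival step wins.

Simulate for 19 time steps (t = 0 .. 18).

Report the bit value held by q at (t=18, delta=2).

[bits: r,p,u,clk,x,v,q]
t=0: Δ0=0010101 Δ1=0011101 Δ2=1011100 | 2Δ
t=1: Δ0=1011100 Δ1=1010100 | 1Δ
t=2: Δ0=1010100 Δ1=1011000 Δ2=0011000 Δ3=0001000 | 3Δ
t=3: Δ0=0001000 Δ1=0000000 | 1Δ
t=4: Δ0=0000000 Δ1=0001100 Δ2=1001100 Δ3=1011100 | 3Δ
t=5: Δ0=1011100 Δ1=1010100 | 1Δ
t=6: Δ0=1010100 Δ1=1011000 Δ2=0011000 Δ3=0001000 | 3Δ
t=7: Δ0=0001000 Δ1=0000000 | 1Δ
t=8: Δ0=0000000 Δ1=0001100 Δ2=1001100 Δ3=1011100 | 3Δ
t=9: Δ0=1011100 Δ1=1010100 | 1Δ
t=10: Δ0=1010100 Δ1=1011000 Δ2=0011000 Δ3=0001000 | 3Δ
t=11: Δ0=0001000 Δ1=0000000 | 1Δ
t=12: Δ0=0000000 Δ1=0001100 Δ2=1001100 Δ3=1011100 | 3Δ
t=13: Δ0=1011100 Δ1=1010100 | 1Δ
t=14: Δ0=1010100 Δ1=1011000 Δ2=0011000 Δ3=0001000 | 3Δ
t=15: Δ0=0001000 Δ1=0000000 | 1Δ
t=16: Δ0=0000000 Δ1=0001100 Δ2=1001100 Δ3=1011100 | 3Δ
t=17: Δ0=1011100 Δ1=1010100 | 1Δ
t=18: Δ0=1010100 Δ1=1011000 Δ2=0011000 Δ3=0001000 | 3Δ

0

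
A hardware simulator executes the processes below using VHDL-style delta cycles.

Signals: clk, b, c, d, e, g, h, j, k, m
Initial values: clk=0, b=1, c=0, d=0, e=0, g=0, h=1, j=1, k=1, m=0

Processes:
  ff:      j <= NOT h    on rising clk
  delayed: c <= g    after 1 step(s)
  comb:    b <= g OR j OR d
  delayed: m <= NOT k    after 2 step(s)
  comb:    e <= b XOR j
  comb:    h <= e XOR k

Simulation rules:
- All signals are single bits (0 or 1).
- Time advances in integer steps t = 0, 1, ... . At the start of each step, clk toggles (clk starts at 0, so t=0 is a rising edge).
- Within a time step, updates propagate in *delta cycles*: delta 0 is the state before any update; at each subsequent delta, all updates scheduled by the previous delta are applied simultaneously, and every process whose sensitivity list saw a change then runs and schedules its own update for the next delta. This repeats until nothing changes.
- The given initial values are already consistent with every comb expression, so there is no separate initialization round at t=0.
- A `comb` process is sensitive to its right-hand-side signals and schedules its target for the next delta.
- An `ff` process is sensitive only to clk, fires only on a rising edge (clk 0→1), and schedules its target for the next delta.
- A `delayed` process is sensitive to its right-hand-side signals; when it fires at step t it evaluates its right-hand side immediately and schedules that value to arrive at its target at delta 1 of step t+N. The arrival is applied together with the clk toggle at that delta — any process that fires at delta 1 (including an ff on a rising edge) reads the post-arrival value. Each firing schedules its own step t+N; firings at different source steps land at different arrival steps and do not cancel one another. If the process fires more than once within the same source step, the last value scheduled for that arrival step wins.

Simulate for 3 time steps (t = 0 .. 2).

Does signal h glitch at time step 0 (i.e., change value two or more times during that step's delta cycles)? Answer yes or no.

yes

t=0 Δ0: e=0 c=0 j=1 k=1 h=1 m=0 clk=0 d=0 b=1 g=0
  Δ1: clk:0→1
  Δ2: j:1→0
  Δ3: e:0→1, b:1→0
  Δ4: e:1→0, h:1→0
  Δ5: h:0→1
  (5Δ to stable)
t=1 Δ0: e=0 c=0 j=0 k=1 h=1 m=0 clk=1 d=0 b=0 g=0
  Δ1: clk:1→0
  (1Δ to stable)
t=2 Δ0: e=0 c=0 j=0 k=1 h=1 m=0 clk=0 d=0 b=0 g=0
  Δ1: clk:0→1
  (1Δ to stable)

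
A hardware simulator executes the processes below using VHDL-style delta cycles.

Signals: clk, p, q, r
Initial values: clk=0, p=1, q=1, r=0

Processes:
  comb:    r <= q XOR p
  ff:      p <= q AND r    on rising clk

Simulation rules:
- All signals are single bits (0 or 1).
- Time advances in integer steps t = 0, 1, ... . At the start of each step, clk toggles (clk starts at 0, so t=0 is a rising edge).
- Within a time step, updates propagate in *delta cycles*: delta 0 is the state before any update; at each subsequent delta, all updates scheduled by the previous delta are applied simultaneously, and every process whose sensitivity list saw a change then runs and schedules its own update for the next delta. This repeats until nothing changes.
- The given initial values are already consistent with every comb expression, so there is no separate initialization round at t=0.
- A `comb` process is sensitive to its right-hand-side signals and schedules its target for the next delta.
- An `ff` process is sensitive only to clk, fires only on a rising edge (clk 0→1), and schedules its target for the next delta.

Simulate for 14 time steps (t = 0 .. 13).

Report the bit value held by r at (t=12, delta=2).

0

t0.Δ0 clk=0 q=1 r=0 p=1
t0.Δ1 clk=1 q=1 r=0 p=1
t0.Δ2 clk=1 q=1 r=0 p=0
t0.Δ3 clk=1 q=1 r=1 p=0
t1.Δ0 clk=1 q=1 r=1 p=0
t1.Δ1 clk=0 q=1 r=1 p=0
t2.Δ0 clk=0 q=1 r=1 p=0
t2.Δ1 clk=1 q=1 r=1 p=0
t2.Δ2 clk=1 q=1 r=1 p=1
t2.Δ3 clk=1 q=1 r=0 p=1
t3.Δ0 clk=1 q=1 r=0 p=1
t3.Δ1 clk=0 q=1 r=0 p=1
t4.Δ0 clk=0 q=1 r=0 p=1
t4.Δ1 clk=1 q=1 r=0 p=1
t4.Δ2 clk=1 q=1 r=0 p=0
t4.Δ3 clk=1 q=1 r=1 p=0
t5.Δ0 clk=1 q=1 r=1 p=0
t5.Δ1 clk=0 q=1 r=1 p=0
t6.Δ0 clk=0 q=1 r=1 p=0
t6.Δ1 clk=1 q=1 r=1 p=0
t6.Δ2 clk=1 q=1 r=1 p=1
t6.Δ3 clk=1 q=1 r=0 p=1
t7.Δ0 clk=1 q=1 r=0 p=1
t7.Δ1 clk=0 q=1 r=0 p=1
t8.Δ0 clk=0 q=1 r=0 p=1
t8.Δ1 clk=1 q=1 r=0 p=1
t8.Δ2 clk=1 q=1 r=0 p=0
t8.Δ3 clk=1 q=1 r=1 p=0
t9.Δ0 clk=1 q=1 r=1 p=0
t9.Δ1 clk=0 q=1 r=1 p=0
t10.Δ0 clk=0 q=1 r=1 p=0
t10.Δ1 clk=1 q=1 r=1 p=0
t10.Δ2 clk=1 q=1 r=1 p=1
t10.Δ3 clk=1 q=1 r=0 p=1
t11.Δ0 clk=1 q=1 r=0 p=1
t11.Δ1 clk=0 q=1 r=0 p=1
t12.Δ0 clk=0 q=1 r=0 p=1
t12.Δ1 clk=1 q=1 r=0 p=1
t12.Δ2 clk=1 q=1 r=0 p=0
t12.Δ3 clk=1 q=1 r=1 p=0
t13.Δ0 clk=1 q=1 r=1 p=0
t13.Δ1 clk=0 q=1 r=1 p=0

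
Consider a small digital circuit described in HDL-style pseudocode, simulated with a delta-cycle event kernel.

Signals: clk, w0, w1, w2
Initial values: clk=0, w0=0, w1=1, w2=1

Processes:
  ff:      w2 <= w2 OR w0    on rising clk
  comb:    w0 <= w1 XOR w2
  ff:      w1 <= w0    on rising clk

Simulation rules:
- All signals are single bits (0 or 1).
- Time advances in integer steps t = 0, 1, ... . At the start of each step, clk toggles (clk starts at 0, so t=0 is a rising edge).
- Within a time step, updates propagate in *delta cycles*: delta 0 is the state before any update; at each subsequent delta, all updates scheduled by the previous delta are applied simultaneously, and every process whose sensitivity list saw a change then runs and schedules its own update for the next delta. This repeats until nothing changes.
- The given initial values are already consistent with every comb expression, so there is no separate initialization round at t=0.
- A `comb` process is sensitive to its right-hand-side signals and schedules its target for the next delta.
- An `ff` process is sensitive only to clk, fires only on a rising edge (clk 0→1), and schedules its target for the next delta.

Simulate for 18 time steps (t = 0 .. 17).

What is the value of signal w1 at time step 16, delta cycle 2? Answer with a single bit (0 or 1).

0

t0.Δ0 clk=0 w2=1 w1=1 w0=0
t0.Δ1 clk=1 w2=1 w1=1 w0=0
t0.Δ2 clk=1 w2=1 w1=0 w0=0
t0.Δ3 clk=1 w2=1 w1=0 w0=1
t1.Δ0 clk=1 w2=1 w1=0 w0=1
t1.Δ1 clk=0 w2=1 w1=0 w0=1
t2.Δ0 clk=0 w2=1 w1=0 w0=1
t2.Δ1 clk=1 w2=1 w1=0 w0=1
t2.Δ2 clk=1 w2=1 w1=1 w0=1
t2.Δ3 clk=1 w2=1 w1=1 w0=0
t3.Δ0 clk=1 w2=1 w1=1 w0=0
t3.Δ1 clk=0 w2=1 w1=1 w0=0
t4.Δ0 clk=0 w2=1 w1=1 w0=0
t4.Δ1 clk=1 w2=1 w1=1 w0=0
t4.Δ2 clk=1 w2=1 w1=0 w0=0
t4.Δ3 clk=1 w2=1 w1=0 w0=1
t5.Δ0 clk=1 w2=1 w1=0 w0=1
t5.Δ1 clk=0 w2=1 w1=0 w0=1
t6.Δ0 clk=0 w2=1 w1=0 w0=1
t6.Δ1 clk=1 w2=1 w1=0 w0=1
t6.Δ2 clk=1 w2=1 w1=1 w0=1
t6.Δ3 clk=1 w2=1 w1=1 w0=0
t7.Δ0 clk=1 w2=1 w1=1 w0=0
t7.Δ1 clk=0 w2=1 w1=1 w0=0
t8.Δ0 clk=0 w2=1 w1=1 w0=0
t8.Δ1 clk=1 w2=1 w1=1 w0=0
t8.Δ2 clk=1 w2=1 w1=0 w0=0
t8.Δ3 clk=1 w2=1 w1=0 w0=1
t9.Δ0 clk=1 w2=1 w1=0 w0=1
t9.Δ1 clk=0 w2=1 w1=0 w0=1
t10.Δ0 clk=0 w2=1 w1=0 w0=1
t10.Δ1 clk=1 w2=1 w1=0 w0=1
t10.Δ2 clk=1 w2=1 w1=1 w0=1
t10.Δ3 clk=1 w2=1 w1=1 w0=0
t11.Δ0 clk=1 w2=1 w1=1 w0=0
t11.Δ1 clk=0 w2=1 w1=1 w0=0
t12.Δ0 clk=0 w2=1 w1=1 w0=0
t12.Δ1 clk=1 w2=1 w1=1 w0=0
t12.Δ2 clk=1 w2=1 w1=0 w0=0
t12.Δ3 clk=1 w2=1 w1=0 w0=1
t13.Δ0 clk=1 w2=1 w1=0 w0=1
t13.Δ1 clk=0 w2=1 w1=0 w0=1
t14.Δ0 clk=0 w2=1 w1=0 w0=1
t14.Δ1 clk=1 w2=1 w1=0 w0=1
t14.Δ2 clk=1 w2=1 w1=1 w0=1
t14.Δ3 clk=1 w2=1 w1=1 w0=0
t15.Δ0 clk=1 w2=1 w1=1 w0=0
t15.Δ1 clk=0 w2=1 w1=1 w0=0
t16.Δ0 clk=0 w2=1 w1=1 w0=0
t16.Δ1 clk=1 w2=1 w1=1 w0=0
t16.Δ2 clk=1 w2=1 w1=0 w0=0
t16.Δ3 clk=1 w2=1 w1=0 w0=1
t17.Δ0 clk=1 w2=1 w1=0 w0=1
t17.Δ1 clk=0 w2=1 w1=0 w0=1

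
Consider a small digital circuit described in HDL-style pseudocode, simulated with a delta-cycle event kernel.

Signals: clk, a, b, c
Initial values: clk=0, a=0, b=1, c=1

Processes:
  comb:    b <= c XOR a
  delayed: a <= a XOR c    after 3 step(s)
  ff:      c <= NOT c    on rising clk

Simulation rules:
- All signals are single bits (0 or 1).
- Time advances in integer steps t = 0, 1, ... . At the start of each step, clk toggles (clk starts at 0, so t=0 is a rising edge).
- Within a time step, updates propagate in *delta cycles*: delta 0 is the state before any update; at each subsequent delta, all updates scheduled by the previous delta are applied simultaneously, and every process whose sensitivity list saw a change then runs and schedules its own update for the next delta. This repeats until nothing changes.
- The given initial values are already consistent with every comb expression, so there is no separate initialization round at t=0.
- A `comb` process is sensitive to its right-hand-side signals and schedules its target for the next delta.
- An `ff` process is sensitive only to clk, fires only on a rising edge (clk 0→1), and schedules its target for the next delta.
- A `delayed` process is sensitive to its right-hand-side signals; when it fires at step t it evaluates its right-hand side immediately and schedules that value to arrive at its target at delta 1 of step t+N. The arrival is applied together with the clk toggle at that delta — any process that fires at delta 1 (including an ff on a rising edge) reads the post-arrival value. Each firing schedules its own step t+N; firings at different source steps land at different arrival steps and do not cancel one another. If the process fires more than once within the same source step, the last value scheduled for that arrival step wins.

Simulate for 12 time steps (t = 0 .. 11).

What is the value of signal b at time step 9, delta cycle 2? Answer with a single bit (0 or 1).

t=0 Δ0: a=0 c=1 clk=0 b=1
  Δ1: clk:0→1
  Δ2: c:1→0
  Δ3: b:1→0
  (3Δ to stable)
t=1 Δ0: a=0 c=0 clk=1 b=0
  Δ1: clk:1→0
  (1Δ to stable)
t=2 Δ0: a=0 c=0 clk=0 b=0
  Δ1: clk:0→1
  Δ2: c:0→1
  Δ3: b:0→1
  (3Δ to stable)
t=3 Δ0: a=0 c=1 clk=1 b=1
  Δ1: clk:1→0
  (1Δ to stable)
t=4 Δ0: a=0 c=1 clk=0 b=1
  Δ1: clk:0→1
  Δ2: c:1→0
  Δ3: b:1→0
  (3Δ to stable)
t=5 Δ0: a=0 c=0 clk=1 b=0
  Δ1: a:0→1, clk:1→0
  Δ2: b:0→1
  (2Δ to stable)
t=6 Δ0: a=1 c=0 clk=0 b=1
  Δ1: clk:0→1
  Δ2: c:0→1
  Δ3: b:1→0
  (3Δ to stable)
t=7 Δ0: a=1 c=1 clk=1 b=0
  Δ1: a:1→0, clk:1→0
  Δ2: b:0→1
  (2Δ to stable)
t=8 Δ0: a=0 c=1 clk=0 b=1
  Δ1: a:0→1, clk:0→1
  Δ2: c:1→0, b:1→0
  Δ3: b:0→1
  (3Δ to stable)
t=9 Δ0: a=1 c=0 clk=1 b=1
  Δ1: a:1→0, clk:1→0
  Δ2: b:1→0
  (2Δ to stable)
t=10 Δ0: a=0 c=0 clk=0 b=0
  Δ1: a:0→1, clk:0→1
  Δ2: c:0→1, b:0→1
  Δ3: b:1→0
  (3Δ to stable)
t=11 Δ0: a=1 c=1 clk=1 b=0
  Δ1: clk:1→0
  (1Δ to stable)

0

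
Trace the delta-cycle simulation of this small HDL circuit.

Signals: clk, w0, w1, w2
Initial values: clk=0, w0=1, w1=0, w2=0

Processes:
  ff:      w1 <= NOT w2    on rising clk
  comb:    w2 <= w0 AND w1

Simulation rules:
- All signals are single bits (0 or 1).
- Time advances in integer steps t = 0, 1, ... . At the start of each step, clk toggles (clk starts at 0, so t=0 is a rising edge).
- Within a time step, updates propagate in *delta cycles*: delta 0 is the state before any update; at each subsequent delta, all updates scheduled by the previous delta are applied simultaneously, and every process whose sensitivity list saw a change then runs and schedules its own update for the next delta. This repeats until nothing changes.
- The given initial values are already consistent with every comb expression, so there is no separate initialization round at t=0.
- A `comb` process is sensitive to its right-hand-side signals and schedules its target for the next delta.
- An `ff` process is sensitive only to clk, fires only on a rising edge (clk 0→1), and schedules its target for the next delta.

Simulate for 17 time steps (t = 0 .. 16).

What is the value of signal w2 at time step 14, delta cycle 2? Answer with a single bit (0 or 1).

1

t0.Δ0 w0=1 w2=0 clk=0 w1=0
t0.Δ1 w0=1 w2=0 clk=1 w1=0
t0.Δ2 w0=1 w2=0 clk=1 w1=1
t0.Δ3 w0=1 w2=1 clk=1 w1=1
t1.Δ0 w0=1 w2=1 clk=1 w1=1
t1.Δ1 w0=1 w2=1 clk=0 w1=1
t2.Δ0 w0=1 w2=1 clk=0 w1=1
t2.Δ1 w0=1 w2=1 clk=1 w1=1
t2.Δ2 w0=1 w2=1 clk=1 w1=0
t2.Δ3 w0=1 w2=0 clk=1 w1=0
t3.Δ0 w0=1 w2=0 clk=1 w1=0
t3.Δ1 w0=1 w2=0 clk=0 w1=0
t4.Δ0 w0=1 w2=0 clk=0 w1=0
t4.Δ1 w0=1 w2=0 clk=1 w1=0
t4.Δ2 w0=1 w2=0 clk=1 w1=1
t4.Δ3 w0=1 w2=1 clk=1 w1=1
t5.Δ0 w0=1 w2=1 clk=1 w1=1
t5.Δ1 w0=1 w2=1 clk=0 w1=1
t6.Δ0 w0=1 w2=1 clk=0 w1=1
t6.Δ1 w0=1 w2=1 clk=1 w1=1
t6.Δ2 w0=1 w2=1 clk=1 w1=0
t6.Δ3 w0=1 w2=0 clk=1 w1=0
t7.Δ0 w0=1 w2=0 clk=1 w1=0
t7.Δ1 w0=1 w2=0 clk=0 w1=0
t8.Δ0 w0=1 w2=0 clk=0 w1=0
t8.Δ1 w0=1 w2=0 clk=1 w1=0
t8.Δ2 w0=1 w2=0 clk=1 w1=1
t8.Δ3 w0=1 w2=1 clk=1 w1=1
t9.Δ0 w0=1 w2=1 clk=1 w1=1
t9.Δ1 w0=1 w2=1 clk=0 w1=1
t10.Δ0 w0=1 w2=1 clk=0 w1=1
t10.Δ1 w0=1 w2=1 clk=1 w1=1
t10.Δ2 w0=1 w2=1 clk=1 w1=0
t10.Δ3 w0=1 w2=0 clk=1 w1=0
t11.Δ0 w0=1 w2=0 clk=1 w1=0
t11.Δ1 w0=1 w2=0 clk=0 w1=0
t12.Δ0 w0=1 w2=0 clk=0 w1=0
t12.Δ1 w0=1 w2=0 clk=1 w1=0
t12.Δ2 w0=1 w2=0 clk=1 w1=1
t12.Δ3 w0=1 w2=1 clk=1 w1=1
t13.Δ0 w0=1 w2=1 clk=1 w1=1
t13.Δ1 w0=1 w2=1 clk=0 w1=1
t14.Δ0 w0=1 w2=1 clk=0 w1=1
t14.Δ1 w0=1 w2=1 clk=1 w1=1
t14.Δ2 w0=1 w2=1 clk=1 w1=0
t14.Δ3 w0=1 w2=0 clk=1 w1=0
t15.Δ0 w0=1 w2=0 clk=1 w1=0
t15.Δ1 w0=1 w2=0 clk=0 w1=0
t16.Δ0 w0=1 w2=0 clk=0 w1=0
t16.Δ1 w0=1 w2=0 clk=1 w1=0
t16.Δ2 w0=1 w2=0 clk=1 w1=1
t16.Δ3 w0=1 w2=1 clk=1 w1=1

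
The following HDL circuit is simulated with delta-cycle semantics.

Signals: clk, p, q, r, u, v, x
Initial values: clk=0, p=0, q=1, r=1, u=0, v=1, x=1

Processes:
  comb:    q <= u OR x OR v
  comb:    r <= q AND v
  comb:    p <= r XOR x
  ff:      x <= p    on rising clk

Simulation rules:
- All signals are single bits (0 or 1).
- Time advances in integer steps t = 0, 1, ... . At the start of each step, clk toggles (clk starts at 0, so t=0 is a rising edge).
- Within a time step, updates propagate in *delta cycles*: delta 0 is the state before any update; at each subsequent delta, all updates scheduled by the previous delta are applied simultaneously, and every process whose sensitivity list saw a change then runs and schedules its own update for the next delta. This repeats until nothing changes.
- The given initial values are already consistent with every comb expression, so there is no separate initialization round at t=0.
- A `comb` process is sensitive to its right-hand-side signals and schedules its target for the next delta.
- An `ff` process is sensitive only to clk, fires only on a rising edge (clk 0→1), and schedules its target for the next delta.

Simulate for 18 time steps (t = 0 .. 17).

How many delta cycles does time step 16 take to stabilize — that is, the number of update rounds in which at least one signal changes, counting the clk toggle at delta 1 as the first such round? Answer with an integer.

t0.Δ0 r=1 v=1 x=1 clk=0 p=0 u=0 q=1
t0.Δ1 r=1 v=1 x=1 clk=1 p=0 u=0 q=1
t0.Δ2 r=1 v=1 x=0 clk=1 p=0 u=0 q=1
t0.Δ3 r=1 v=1 x=0 clk=1 p=1 u=0 q=1
t1.Δ0 r=1 v=1 x=0 clk=1 p=1 u=0 q=1
t1.Δ1 r=1 v=1 x=0 clk=0 p=1 u=0 q=1
t2.Δ0 r=1 v=1 x=0 clk=0 p=1 u=0 q=1
t2.Δ1 r=1 v=1 x=0 clk=1 p=1 u=0 q=1
t2.Δ2 r=1 v=1 x=1 clk=1 p=1 u=0 q=1
t2.Δ3 r=1 v=1 x=1 clk=1 p=0 u=0 q=1
t3.Δ0 r=1 v=1 x=1 clk=1 p=0 u=0 q=1
t3.Δ1 r=1 v=1 x=1 clk=0 p=0 u=0 q=1
t4.Δ0 r=1 v=1 x=1 clk=0 p=0 u=0 q=1
t4.Δ1 r=1 v=1 x=1 clk=1 p=0 u=0 q=1
t4.Δ2 r=1 v=1 x=0 clk=1 p=0 u=0 q=1
t4.Δ3 r=1 v=1 x=0 clk=1 p=1 u=0 q=1
t5.Δ0 r=1 v=1 x=0 clk=1 p=1 u=0 q=1
t5.Δ1 r=1 v=1 x=0 clk=0 p=1 u=0 q=1
t6.Δ0 r=1 v=1 x=0 clk=0 p=1 u=0 q=1
t6.Δ1 r=1 v=1 x=0 clk=1 p=1 u=0 q=1
t6.Δ2 r=1 v=1 x=1 clk=1 p=1 u=0 q=1
t6.Δ3 r=1 v=1 x=1 clk=1 p=0 u=0 q=1
t7.Δ0 r=1 v=1 x=1 clk=1 p=0 u=0 q=1
t7.Δ1 r=1 v=1 x=1 clk=0 p=0 u=0 q=1
t8.Δ0 r=1 v=1 x=1 clk=0 p=0 u=0 q=1
t8.Δ1 r=1 v=1 x=1 clk=1 p=0 u=0 q=1
t8.Δ2 r=1 v=1 x=0 clk=1 p=0 u=0 q=1
t8.Δ3 r=1 v=1 x=0 clk=1 p=1 u=0 q=1
t9.Δ0 r=1 v=1 x=0 clk=1 p=1 u=0 q=1
t9.Δ1 r=1 v=1 x=0 clk=0 p=1 u=0 q=1
t10.Δ0 r=1 v=1 x=0 clk=0 p=1 u=0 q=1
t10.Δ1 r=1 v=1 x=0 clk=1 p=1 u=0 q=1
t10.Δ2 r=1 v=1 x=1 clk=1 p=1 u=0 q=1
t10.Δ3 r=1 v=1 x=1 clk=1 p=0 u=0 q=1
t11.Δ0 r=1 v=1 x=1 clk=1 p=0 u=0 q=1
t11.Δ1 r=1 v=1 x=1 clk=0 p=0 u=0 q=1
t12.Δ0 r=1 v=1 x=1 clk=0 p=0 u=0 q=1
t12.Δ1 r=1 v=1 x=1 clk=1 p=0 u=0 q=1
t12.Δ2 r=1 v=1 x=0 clk=1 p=0 u=0 q=1
t12.Δ3 r=1 v=1 x=0 clk=1 p=1 u=0 q=1
t13.Δ0 r=1 v=1 x=0 clk=1 p=1 u=0 q=1
t13.Δ1 r=1 v=1 x=0 clk=0 p=1 u=0 q=1
t14.Δ0 r=1 v=1 x=0 clk=0 p=1 u=0 q=1
t14.Δ1 r=1 v=1 x=0 clk=1 p=1 u=0 q=1
t14.Δ2 r=1 v=1 x=1 clk=1 p=1 u=0 q=1
t14.Δ3 r=1 v=1 x=1 clk=1 p=0 u=0 q=1
t15.Δ0 r=1 v=1 x=1 clk=1 p=0 u=0 q=1
t15.Δ1 r=1 v=1 x=1 clk=0 p=0 u=0 q=1
t16.Δ0 r=1 v=1 x=1 clk=0 p=0 u=0 q=1
t16.Δ1 r=1 v=1 x=1 clk=1 p=0 u=0 q=1
t16.Δ2 r=1 v=1 x=0 clk=1 p=0 u=0 q=1
t16.Δ3 r=1 v=1 x=0 clk=1 p=1 u=0 q=1
t17.Δ0 r=1 v=1 x=0 clk=1 p=1 u=0 q=1
t17.Δ1 r=1 v=1 x=0 clk=0 p=1 u=0 q=1

3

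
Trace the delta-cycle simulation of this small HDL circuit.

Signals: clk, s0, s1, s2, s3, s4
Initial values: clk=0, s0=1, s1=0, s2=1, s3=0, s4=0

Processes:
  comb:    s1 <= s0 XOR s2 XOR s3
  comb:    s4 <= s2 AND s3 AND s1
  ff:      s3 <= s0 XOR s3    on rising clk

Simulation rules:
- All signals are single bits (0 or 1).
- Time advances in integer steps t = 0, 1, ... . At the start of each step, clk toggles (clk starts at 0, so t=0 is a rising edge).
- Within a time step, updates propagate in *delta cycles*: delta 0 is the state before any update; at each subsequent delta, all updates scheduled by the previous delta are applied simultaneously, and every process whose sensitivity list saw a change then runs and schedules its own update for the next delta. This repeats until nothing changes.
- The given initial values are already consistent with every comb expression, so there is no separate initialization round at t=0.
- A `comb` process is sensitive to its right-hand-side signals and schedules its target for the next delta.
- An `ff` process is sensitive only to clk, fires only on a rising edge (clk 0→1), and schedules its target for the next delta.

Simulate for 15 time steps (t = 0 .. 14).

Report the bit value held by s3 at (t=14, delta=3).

[bits: s2,s1,s0,s4,s3,clk]
t=0: Δ0=101000 Δ1=101001 Δ2=101011 Δ3=111011 Δ4=111111 | 4Δ
t=1: Δ0=111111 Δ1=111110 | 1Δ
t=2: Δ0=111110 Δ1=111111 Δ2=111101 Δ3=101001 | 3Δ
t=3: Δ0=101001 Δ1=101000 | 1Δ
t=4: Δ0=101000 Δ1=101001 Δ2=101011 Δ3=111011 Δ4=111111 | 4Δ
t=5: Δ0=111111 Δ1=111110 | 1Δ
t=6: Δ0=111110 Δ1=111111 Δ2=111101 Δ3=101001 | 3Δ
t=7: Δ0=101001 Δ1=101000 | 1Δ
t=8: Δ0=101000 Δ1=101001 Δ2=101011 Δ3=111011 Δ4=111111 | 4Δ
t=9: Δ0=111111 Δ1=111110 | 1Δ
t=10: Δ0=111110 Δ1=111111 Δ2=111101 Δ3=101001 | 3Δ
t=11: Δ0=101001 Δ1=101000 | 1Δ
t=12: Δ0=101000 Δ1=101001 Δ2=101011 Δ3=111011 Δ4=111111 | 4Δ
t=13: Δ0=111111 Δ1=111110 | 1Δ
t=14: Δ0=111110 Δ1=111111 Δ2=111101 Δ3=101001 | 3Δ

0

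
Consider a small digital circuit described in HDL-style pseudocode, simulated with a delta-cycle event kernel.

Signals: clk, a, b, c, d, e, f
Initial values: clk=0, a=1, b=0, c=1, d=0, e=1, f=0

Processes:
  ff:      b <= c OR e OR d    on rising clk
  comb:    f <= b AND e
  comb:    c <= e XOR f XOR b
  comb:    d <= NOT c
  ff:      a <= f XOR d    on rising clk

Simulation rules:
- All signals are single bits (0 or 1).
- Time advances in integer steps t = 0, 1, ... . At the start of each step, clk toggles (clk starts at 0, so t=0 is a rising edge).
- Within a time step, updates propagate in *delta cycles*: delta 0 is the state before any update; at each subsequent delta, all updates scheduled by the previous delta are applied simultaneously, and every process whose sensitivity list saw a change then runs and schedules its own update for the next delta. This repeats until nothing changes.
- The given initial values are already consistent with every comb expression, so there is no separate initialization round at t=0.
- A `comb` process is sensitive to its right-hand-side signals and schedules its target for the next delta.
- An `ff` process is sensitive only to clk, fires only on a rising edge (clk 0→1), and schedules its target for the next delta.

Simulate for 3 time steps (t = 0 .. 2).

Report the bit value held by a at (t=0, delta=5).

0

t0.Δ0 a=1 d=0 c=1 e=1 f=0 clk=0 b=0
t0.Δ1 a=1 d=0 c=1 e=1 f=0 clk=1 b=0
t0.Δ2 a=0 d=0 c=1 e=1 f=0 clk=1 b=1
t0.Δ3 a=0 d=0 c=0 e=1 f=1 clk=1 b=1
t0.Δ4 a=0 d=1 c=1 e=1 f=1 clk=1 b=1
t0.Δ5 a=0 d=0 c=1 e=1 f=1 clk=1 b=1
t1.Δ0 a=0 d=0 c=1 e=1 f=1 clk=1 b=1
t1.Δ1 a=0 d=0 c=1 e=1 f=1 clk=0 b=1
t2.Δ0 a=0 d=0 c=1 e=1 f=1 clk=0 b=1
t2.Δ1 a=0 d=0 c=1 e=1 f=1 clk=1 b=1
t2.Δ2 a=1 d=0 c=1 e=1 f=1 clk=1 b=1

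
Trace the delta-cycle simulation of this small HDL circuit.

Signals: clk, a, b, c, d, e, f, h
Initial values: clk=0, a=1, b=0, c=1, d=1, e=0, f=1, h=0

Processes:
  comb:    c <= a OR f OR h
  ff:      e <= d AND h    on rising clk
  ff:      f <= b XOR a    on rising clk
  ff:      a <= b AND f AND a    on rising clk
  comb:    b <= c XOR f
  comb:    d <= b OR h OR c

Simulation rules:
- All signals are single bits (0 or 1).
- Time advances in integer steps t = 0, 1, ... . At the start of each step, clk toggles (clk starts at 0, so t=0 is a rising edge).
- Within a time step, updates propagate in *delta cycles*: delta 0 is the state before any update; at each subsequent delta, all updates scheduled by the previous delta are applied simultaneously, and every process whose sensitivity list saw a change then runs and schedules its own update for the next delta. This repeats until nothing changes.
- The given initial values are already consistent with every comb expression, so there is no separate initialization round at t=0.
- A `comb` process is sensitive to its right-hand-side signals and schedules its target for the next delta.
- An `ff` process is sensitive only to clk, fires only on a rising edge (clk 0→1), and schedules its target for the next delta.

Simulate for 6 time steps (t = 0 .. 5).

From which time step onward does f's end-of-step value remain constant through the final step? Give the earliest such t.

2

[bits: e,c,b,d,h,clk,f,a]
t=0: Δ0=01010011 Δ1=01010111 Δ2=01010110 | 2Δ
t=1: Δ0=01010110 Δ1=01010010 | 1Δ
t=2: Δ0=01010010 Δ1=01010110 Δ2=01010100 Δ3=00110100 Δ4=00010100 Δ5=00000100 | 5Δ
t=3: Δ0=00000100 Δ1=00000000 | 1Δ
t=4: Δ0=00000000 Δ1=00000100 | 1Δ
t=5: Δ0=00000100 Δ1=00000000 | 1Δ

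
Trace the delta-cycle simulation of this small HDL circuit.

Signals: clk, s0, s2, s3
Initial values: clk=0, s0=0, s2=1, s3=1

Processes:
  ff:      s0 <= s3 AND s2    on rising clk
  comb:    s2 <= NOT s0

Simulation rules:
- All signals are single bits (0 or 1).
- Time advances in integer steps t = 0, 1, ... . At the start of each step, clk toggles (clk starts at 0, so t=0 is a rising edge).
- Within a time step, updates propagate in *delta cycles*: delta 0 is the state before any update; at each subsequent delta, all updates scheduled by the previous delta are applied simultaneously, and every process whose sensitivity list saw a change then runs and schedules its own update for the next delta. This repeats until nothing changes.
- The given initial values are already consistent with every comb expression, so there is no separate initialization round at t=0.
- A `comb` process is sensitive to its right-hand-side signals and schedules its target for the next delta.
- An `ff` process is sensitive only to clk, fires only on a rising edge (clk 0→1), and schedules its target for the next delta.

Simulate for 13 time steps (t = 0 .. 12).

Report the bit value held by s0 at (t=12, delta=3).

t0.Δ0 s2=1 clk=0 s3=1 s0=0
t0.Δ1 s2=1 clk=1 s3=1 s0=0
t0.Δ2 s2=1 clk=1 s3=1 s0=1
t0.Δ3 s2=0 clk=1 s3=1 s0=1
t1.Δ0 s2=0 clk=1 s3=1 s0=1
t1.Δ1 s2=0 clk=0 s3=1 s0=1
t2.Δ0 s2=0 clk=0 s3=1 s0=1
t2.Δ1 s2=0 clk=1 s3=1 s0=1
t2.Δ2 s2=0 clk=1 s3=1 s0=0
t2.Δ3 s2=1 clk=1 s3=1 s0=0
t3.Δ0 s2=1 clk=1 s3=1 s0=0
t3.Δ1 s2=1 clk=0 s3=1 s0=0
t4.Δ0 s2=1 clk=0 s3=1 s0=0
t4.Δ1 s2=1 clk=1 s3=1 s0=0
t4.Δ2 s2=1 clk=1 s3=1 s0=1
t4.Δ3 s2=0 clk=1 s3=1 s0=1
t5.Δ0 s2=0 clk=1 s3=1 s0=1
t5.Δ1 s2=0 clk=0 s3=1 s0=1
t6.Δ0 s2=0 clk=0 s3=1 s0=1
t6.Δ1 s2=0 clk=1 s3=1 s0=1
t6.Δ2 s2=0 clk=1 s3=1 s0=0
t6.Δ3 s2=1 clk=1 s3=1 s0=0
t7.Δ0 s2=1 clk=1 s3=1 s0=0
t7.Δ1 s2=1 clk=0 s3=1 s0=0
t8.Δ0 s2=1 clk=0 s3=1 s0=0
t8.Δ1 s2=1 clk=1 s3=1 s0=0
t8.Δ2 s2=1 clk=1 s3=1 s0=1
t8.Δ3 s2=0 clk=1 s3=1 s0=1
t9.Δ0 s2=0 clk=1 s3=1 s0=1
t9.Δ1 s2=0 clk=0 s3=1 s0=1
t10.Δ0 s2=0 clk=0 s3=1 s0=1
t10.Δ1 s2=0 clk=1 s3=1 s0=1
t10.Δ2 s2=0 clk=1 s3=1 s0=0
t10.Δ3 s2=1 clk=1 s3=1 s0=0
t11.Δ0 s2=1 clk=1 s3=1 s0=0
t11.Δ1 s2=1 clk=0 s3=1 s0=0
t12.Δ0 s2=1 clk=0 s3=1 s0=0
t12.Δ1 s2=1 clk=1 s3=1 s0=0
t12.Δ2 s2=1 clk=1 s3=1 s0=1
t12.Δ3 s2=0 clk=1 s3=1 s0=1

1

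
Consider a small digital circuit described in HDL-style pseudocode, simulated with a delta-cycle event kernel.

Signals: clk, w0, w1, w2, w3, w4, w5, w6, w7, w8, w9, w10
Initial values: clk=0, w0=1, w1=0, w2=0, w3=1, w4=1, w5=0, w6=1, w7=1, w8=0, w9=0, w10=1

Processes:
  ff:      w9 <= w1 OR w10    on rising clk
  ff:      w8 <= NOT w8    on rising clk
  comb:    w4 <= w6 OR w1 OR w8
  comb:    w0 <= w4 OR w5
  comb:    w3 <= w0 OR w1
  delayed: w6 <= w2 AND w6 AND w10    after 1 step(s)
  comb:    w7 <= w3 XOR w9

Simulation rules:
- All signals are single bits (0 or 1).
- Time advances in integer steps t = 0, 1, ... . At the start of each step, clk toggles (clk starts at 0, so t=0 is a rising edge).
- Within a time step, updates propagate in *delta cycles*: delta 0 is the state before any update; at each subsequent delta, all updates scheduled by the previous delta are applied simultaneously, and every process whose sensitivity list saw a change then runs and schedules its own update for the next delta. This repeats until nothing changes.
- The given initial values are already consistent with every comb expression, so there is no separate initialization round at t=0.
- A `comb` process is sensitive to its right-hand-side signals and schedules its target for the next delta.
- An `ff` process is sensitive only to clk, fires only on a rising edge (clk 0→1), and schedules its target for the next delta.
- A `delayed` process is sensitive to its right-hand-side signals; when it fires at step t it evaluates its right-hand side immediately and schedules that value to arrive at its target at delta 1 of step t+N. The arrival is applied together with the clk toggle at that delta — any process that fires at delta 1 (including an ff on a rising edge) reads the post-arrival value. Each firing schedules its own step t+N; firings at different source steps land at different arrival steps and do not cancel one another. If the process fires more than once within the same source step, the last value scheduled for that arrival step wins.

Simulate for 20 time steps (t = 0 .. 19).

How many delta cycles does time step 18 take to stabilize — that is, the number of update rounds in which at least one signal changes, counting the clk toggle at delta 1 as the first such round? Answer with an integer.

[bits: w5,w2,w1,w7,w0,clk,w10,w8,w4,w6,w3,w9]
t=0: Δ0=000110101110 Δ1=000111101110 Δ2=000111111111 Δ3=000011111111 | 3Δ
t=1: Δ0=000011111111 Δ1=000010111111 | 1Δ
t=2: Δ0=000010111111 Δ1=000011111111 Δ2=000011101111 | 2Δ
t=3: Δ0=000011101111 Δ1=000010101111 | 1Δ
t=4: Δ0=000010101111 Δ1=000011101111 Δ2=000011111111 | 2Δ
t=5: Δ0=000011111111 Δ1=000010111111 | 1Δ
t=6: Δ0=000010111111 Δ1=000011111111 Δ2=000011101111 | 2Δ
t=7: Δ0=000011101111 Δ1=000010101111 | 1Δ
t=8: Δ0=000010101111 Δ1=000011101111 Δ2=000011111111 | 2Δ
t=9: Δ0=000011111111 Δ1=000010111111 | 1Δ
t=10: Δ0=000010111111 Δ1=000011111111 Δ2=000011101111 | 2Δ
t=11: Δ0=000011101111 Δ1=000010101111 | 1Δ
t=12: Δ0=000010101111 Δ1=000011101111 Δ2=000011111111 | 2Δ
t=13: Δ0=000011111111 Δ1=000010111111 | 1Δ
t=14: Δ0=000010111111 Δ1=000011111111 Δ2=000011101111 | 2Δ
t=15: Δ0=000011101111 Δ1=000010101111 | 1Δ
t=16: Δ0=000010101111 Δ1=000011101111 Δ2=000011111111 | 2Δ
t=17: Δ0=000011111111 Δ1=000010111111 | 1Δ
t=18: Δ0=000010111111 Δ1=000011111111 Δ2=000011101111 | 2Δ
t=19: Δ0=000011101111 Δ1=000010101111 | 1Δ

2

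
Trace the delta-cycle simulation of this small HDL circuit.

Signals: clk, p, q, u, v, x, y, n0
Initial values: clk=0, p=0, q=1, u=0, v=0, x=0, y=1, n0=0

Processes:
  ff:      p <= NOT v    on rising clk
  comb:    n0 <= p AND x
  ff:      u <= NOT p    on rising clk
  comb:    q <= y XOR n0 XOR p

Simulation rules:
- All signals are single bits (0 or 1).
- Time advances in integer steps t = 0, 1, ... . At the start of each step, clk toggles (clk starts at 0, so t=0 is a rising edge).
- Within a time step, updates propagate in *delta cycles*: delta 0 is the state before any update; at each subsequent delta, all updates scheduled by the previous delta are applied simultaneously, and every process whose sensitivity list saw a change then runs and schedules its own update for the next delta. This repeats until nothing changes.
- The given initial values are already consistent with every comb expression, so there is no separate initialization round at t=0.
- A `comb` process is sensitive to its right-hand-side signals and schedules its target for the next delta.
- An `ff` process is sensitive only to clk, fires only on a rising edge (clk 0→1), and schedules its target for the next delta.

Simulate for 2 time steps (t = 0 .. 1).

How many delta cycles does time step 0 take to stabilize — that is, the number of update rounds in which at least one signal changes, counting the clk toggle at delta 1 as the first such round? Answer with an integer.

3

t0.Δ0 n0=0 y=1 p=0 v=0 clk=0 x=0 u=0 q=1
t0.Δ1 n0=0 y=1 p=0 v=0 clk=1 x=0 u=0 q=1
t0.Δ2 n0=0 y=1 p=1 v=0 clk=1 x=0 u=1 q=1
t0.Δ3 n0=0 y=1 p=1 v=0 clk=1 x=0 u=1 q=0
t1.Δ0 n0=0 y=1 p=1 v=0 clk=1 x=0 u=1 q=0
t1.Δ1 n0=0 y=1 p=1 v=0 clk=0 x=0 u=1 q=0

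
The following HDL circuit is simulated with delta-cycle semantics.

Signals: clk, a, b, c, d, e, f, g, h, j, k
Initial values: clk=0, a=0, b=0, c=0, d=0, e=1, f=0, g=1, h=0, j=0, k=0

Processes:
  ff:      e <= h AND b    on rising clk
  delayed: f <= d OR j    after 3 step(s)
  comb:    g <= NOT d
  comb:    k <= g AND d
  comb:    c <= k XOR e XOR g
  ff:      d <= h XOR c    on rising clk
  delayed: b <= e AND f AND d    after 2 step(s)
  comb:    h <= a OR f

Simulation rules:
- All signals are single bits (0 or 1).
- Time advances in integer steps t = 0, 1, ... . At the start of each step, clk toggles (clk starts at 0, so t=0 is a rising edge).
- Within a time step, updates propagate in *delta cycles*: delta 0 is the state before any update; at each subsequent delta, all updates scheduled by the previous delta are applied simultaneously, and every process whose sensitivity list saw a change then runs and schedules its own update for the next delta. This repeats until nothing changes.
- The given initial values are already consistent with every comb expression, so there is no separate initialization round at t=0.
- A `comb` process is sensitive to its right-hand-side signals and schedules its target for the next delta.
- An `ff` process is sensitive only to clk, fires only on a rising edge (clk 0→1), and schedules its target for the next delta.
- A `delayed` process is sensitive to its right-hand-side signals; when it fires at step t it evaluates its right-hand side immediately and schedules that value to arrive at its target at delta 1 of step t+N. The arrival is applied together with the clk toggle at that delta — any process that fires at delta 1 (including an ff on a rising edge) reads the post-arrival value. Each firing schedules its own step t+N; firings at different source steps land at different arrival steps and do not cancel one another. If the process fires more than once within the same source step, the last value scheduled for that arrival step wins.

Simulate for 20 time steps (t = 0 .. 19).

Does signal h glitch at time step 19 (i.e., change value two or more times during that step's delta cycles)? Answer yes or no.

no

[bits: h,f,j,clk,g,b,e,a,c,k,d]
t=0: Δ0=00001010000 Δ1=00011010000 Δ2=00011000000 Δ3=00011000100 | 3Δ
t=1: Δ0=00011000100 Δ1=00001000100 | 1Δ
t=2: Δ0=00001000100 Δ1=00011000100 Δ2=00011000101 Δ3=00010000111 Δ4=00010000101 Δ5=00010000001 | 5Δ
t=3: Δ0=00010000001 Δ1=00000000001 | 1Δ
t=4: Δ0=00000000001 Δ1=00010000001 Δ2=00010000000 Δ3=00011000000 Δ4=00011000100 | 4Δ
t=5: Δ0=00011000100 Δ1=01001000100 Δ2=11001000100 | 2Δ
t=6: Δ0=11001000100 Δ1=11011000100 | 1Δ
t=7: Δ0=11011000100 Δ1=10001000100 Δ2=00001000100 | 2Δ
t=8: Δ0=00001000100 Δ1=00011000100 Δ2=00011000101 Δ3=00010000111 Δ4=00010000101 Δ5=00010000001 | 5Δ
t=9: Δ0=00010000001 Δ1=00000000001 | 1Δ
t=10: Δ0=00000000001 Δ1=00010000001 Δ2=00010000000 Δ3=00011000000 Δ4=00011000100 | 4Δ
t=11: Δ0=00011000100 Δ1=01001000100 Δ2=11001000100 | 2Δ
t=12: Δ0=11001000100 Δ1=11011000100 | 1Δ
t=13: Δ0=11011000100 Δ1=10001000100 Δ2=00001000100 | 2Δ
t=14: Δ0=00001000100 Δ1=00011000100 Δ2=00011000101 Δ3=00010000111 Δ4=00010000101 Δ5=00010000001 | 5Δ
t=15: Δ0=00010000001 Δ1=00000000001 | 1Δ
t=16: Δ0=00000000001 Δ1=00010000001 Δ2=00010000000 Δ3=00011000000 Δ4=00011000100 | 4Δ
t=17: Δ0=00011000100 Δ1=01001000100 Δ2=11001000100 | 2Δ
t=18: Δ0=11001000100 Δ1=11011000100 | 1Δ
t=19: Δ0=11011000100 Δ1=10001000100 Δ2=00001000100 | 2Δ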